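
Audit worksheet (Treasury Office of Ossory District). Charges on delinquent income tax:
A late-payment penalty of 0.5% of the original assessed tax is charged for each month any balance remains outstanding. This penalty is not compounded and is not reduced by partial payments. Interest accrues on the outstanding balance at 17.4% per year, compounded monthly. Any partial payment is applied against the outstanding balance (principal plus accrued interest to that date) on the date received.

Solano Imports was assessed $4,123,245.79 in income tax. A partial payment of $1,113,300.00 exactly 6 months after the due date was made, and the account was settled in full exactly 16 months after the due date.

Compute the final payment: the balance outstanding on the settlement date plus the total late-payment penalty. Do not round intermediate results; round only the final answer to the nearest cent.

$4,235,431.37

Monthly rate = 17.4% ÷ 12 = 1.45%
Balance at month 6: $4,123,245.7900 × (1 + 0.0145)^6 = $4,495,226.0147…
After $1,113,300.00 payment: $4,495,226.0147… − $1,113,300.00 = $3,381,926.0147…
Balance at month 16: $3,381,926.0147… × (1 + 0.0145)^10 = $3,905,571.7088…
Penalty: 16 × 0.5% × $4,123,245.79 = $329,859.66…
Final settlement = outstanding balance + penalty = $3,905,571.7088… + $329,859.66… = $4,235,431.37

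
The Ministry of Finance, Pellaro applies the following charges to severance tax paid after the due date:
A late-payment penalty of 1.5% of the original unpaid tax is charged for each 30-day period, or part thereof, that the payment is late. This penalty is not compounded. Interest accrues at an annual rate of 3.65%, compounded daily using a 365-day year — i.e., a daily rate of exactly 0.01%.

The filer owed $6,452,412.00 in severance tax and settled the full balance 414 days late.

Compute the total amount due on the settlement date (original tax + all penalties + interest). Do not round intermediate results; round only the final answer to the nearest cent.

Penalty periods: ⌈414/30⌉ = 14; penalty = 14 × 1.5% × $6,452,412.00 = $1,355,006.52
Interest: $6,452,412.00 × ((1 + 0.0001)^414 − 1) = $6,452,412.00 × 0.04226677… = $272,722.6294…
Total = $6,452,412.00 + $1,355,006.5200 + $272,722.6294… = $8,080,141.15

$8,080,141.15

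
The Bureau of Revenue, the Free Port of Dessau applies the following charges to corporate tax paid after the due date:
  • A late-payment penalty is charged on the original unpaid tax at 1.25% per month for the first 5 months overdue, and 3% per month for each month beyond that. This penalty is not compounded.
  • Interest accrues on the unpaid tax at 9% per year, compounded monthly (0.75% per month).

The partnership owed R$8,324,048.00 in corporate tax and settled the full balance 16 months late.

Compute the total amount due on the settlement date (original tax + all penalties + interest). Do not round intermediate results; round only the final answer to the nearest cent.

R$12,648,325.29

Penalty, months 1–5: 5 × 1.25% × R$8,324,048.00 = R$520,253.00
Penalty, months 6–16: 11 × 3% × R$8,324,048.00 = R$2,746,935.84
Interest: R$8,324,048.00 × ((1 + 0.0075)^16 − 1) = R$8,324,048.00 × 0.1269921… = R$1,057,088.4500…
Total = R$8,324,048.00 + R$3,267,188.8400 + R$1,057,088.4500… = R$12,648,325.29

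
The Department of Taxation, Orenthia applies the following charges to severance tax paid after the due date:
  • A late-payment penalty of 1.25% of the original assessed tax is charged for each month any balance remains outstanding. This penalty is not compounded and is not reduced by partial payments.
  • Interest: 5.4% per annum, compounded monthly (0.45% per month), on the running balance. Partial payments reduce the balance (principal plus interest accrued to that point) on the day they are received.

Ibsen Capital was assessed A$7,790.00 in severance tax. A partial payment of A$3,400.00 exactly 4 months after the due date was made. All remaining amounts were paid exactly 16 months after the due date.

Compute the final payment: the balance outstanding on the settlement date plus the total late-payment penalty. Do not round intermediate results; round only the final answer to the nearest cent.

A$6,340.00

Balance at month 4: A$7,790.0000 × (1 + 0.0045)^4 = A$7,931.1693…
After A$3,400.00 payment: A$7,931.1693… − A$3,400.00 = A$4,531.1693…
Balance at month 16: A$4,531.1693… × (1 + 0.0045)^12 = A$4,782.0001…
Penalty: 16 × 1.25% × A$7,790.00 = A$1,558.00
Final settlement = outstanding balance + penalty = A$4,782.0001… + A$1,558.00 = A$6,340.00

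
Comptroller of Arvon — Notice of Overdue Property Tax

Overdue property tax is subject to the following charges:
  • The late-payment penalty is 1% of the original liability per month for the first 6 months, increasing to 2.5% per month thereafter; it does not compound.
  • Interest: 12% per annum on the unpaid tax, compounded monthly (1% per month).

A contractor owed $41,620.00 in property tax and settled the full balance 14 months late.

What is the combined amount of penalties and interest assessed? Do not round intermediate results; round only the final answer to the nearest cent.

Penalty, months 1–6: 6 × 1% × $41,620.00 = $2,497.20
Penalty, months 7–14: 8 × 2.5% × $41,620.00 = $8,324.00
Interest: $41,620.00 × ((1 + 0.01)^14 − 1) = $41,620.00 × 0.1494742… = $6,221.1168…
Penalties + interest = $10,821.2000 + $6,221.1168… = $17,042.32

$17,042.32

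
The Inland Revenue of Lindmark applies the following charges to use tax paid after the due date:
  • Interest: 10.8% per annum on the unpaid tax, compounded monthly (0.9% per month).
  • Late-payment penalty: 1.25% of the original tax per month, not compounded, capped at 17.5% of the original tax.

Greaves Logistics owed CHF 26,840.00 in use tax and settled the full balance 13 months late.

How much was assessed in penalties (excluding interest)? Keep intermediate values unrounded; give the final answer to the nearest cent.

CHF 4,361.50

Penalty: 13 × 1.25% × CHF 26,840.00 = CHF 4,361.50 (below the 17.5% cap of CHF 4,697.00)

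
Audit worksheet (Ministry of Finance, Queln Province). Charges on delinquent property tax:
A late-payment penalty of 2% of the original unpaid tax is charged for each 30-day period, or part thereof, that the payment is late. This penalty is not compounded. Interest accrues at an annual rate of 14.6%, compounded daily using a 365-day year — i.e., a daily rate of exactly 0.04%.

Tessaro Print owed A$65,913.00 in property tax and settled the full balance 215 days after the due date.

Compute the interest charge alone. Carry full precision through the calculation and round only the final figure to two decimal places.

A$5,918.17

Interest: A$65,913.00 × ((1 + 0.0004)^215 − 1) = A$65,913.00 × 0.08978759… = A$5,918.1693…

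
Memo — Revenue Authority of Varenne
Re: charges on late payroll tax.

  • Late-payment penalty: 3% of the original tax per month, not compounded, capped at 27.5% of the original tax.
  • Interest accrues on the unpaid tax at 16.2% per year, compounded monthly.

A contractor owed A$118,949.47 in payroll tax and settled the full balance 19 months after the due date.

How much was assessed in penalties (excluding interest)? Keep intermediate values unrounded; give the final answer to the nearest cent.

Penalty (uncapped): 19 × 3% × A$118,949.47 = A$67,801.20…; cap = 27.5% × A$118,949.47 = A$32,711.10… → penalty = A$32,711.10…

A$32,711.10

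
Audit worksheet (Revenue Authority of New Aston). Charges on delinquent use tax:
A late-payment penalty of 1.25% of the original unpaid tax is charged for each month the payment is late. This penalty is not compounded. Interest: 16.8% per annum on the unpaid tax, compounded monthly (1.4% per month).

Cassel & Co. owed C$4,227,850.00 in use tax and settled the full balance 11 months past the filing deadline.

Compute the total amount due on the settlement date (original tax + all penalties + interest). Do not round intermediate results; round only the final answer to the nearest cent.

C$5,507,813.36

Late-payment penalty = 1.25% × C$4,227,850.00 × 11 mo = C$581,329.38…
Interest: C$4,227,850.00 × ((1 + 0.014)^11 − 1) = C$4,227,850.00 × 0.1652457… = C$698,633.9874…
Total = C$4,227,850.00 + C$581,329.3750 + C$698,633.9874… = C$5,507,813.36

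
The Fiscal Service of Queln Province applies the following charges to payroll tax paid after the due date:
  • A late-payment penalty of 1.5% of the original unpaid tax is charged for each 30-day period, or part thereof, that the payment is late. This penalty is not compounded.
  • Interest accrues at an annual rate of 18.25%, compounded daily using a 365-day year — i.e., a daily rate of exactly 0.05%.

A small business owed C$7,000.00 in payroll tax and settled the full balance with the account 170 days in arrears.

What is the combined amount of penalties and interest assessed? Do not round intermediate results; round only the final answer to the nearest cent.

Penalty periods: ⌈170/30⌉ = 6; penalty = 6 × 1.5% × C$7,000.00 = C$630.00
Interest: C$7,000.00 × ((1 + 0.0005)^170 − 1) = C$7,000.00 × 0.08869394… = C$620.8576…
Penalties + interest = C$630.0000 + C$620.8576… = C$1,250.86

C$1,250.86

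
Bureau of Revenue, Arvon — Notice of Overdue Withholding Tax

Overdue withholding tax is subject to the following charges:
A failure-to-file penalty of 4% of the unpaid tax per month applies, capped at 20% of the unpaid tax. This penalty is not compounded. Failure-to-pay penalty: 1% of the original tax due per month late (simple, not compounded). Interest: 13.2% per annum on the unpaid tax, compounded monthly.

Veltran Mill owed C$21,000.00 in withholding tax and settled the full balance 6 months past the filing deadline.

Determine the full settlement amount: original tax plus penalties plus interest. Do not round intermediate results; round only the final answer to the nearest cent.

Failure-to-file: 6 × 4% × C$21,000.00 = C$5,040.00, capped at 20% × C$21,000.00 = C$4,200.00
Failure-to-pay penalty: 6 × 1% × C$21,000.00 = C$1,260.00
Interest (13.2%/yr ÷ 12 = 1.1%/month): C$21,000.00 × ((1 + 0.011)^6 − 1) = C$1,424.6787…
Total = C$21,000.00 + C$5,460.0000 + C$1,424.6787… = C$27,884.68

C$27,884.68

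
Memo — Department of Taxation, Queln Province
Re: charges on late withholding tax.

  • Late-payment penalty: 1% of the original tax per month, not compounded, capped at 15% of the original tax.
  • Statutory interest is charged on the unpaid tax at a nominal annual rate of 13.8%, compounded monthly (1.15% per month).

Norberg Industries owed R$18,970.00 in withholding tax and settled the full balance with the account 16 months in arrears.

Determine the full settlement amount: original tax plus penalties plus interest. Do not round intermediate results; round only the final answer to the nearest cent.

R$25,623.81

Penalty (uncapped): 16 × 1% × R$18,970.00 = R$3,035.20; cap = 15% × R$18,970.00 = R$2,845.50 → penalty = R$2,845.50
Interest: R$18,970.00 × ((1 + 0.0115)^16 − 1) = R$18,970.00 × 0.2007544… = R$3,808.3113…
Total = R$18,970.00 + R$2,845.5000 + R$3,808.3113… = R$25,623.81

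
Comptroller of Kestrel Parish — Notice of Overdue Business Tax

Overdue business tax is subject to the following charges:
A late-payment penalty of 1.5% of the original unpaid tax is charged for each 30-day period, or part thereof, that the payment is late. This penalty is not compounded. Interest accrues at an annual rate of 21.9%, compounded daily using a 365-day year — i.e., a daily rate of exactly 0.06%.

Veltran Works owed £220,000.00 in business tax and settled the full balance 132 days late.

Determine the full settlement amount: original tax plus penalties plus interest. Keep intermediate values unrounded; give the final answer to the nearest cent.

£254,626.92

Penalty periods: ⌈132/30⌉ = 5; penalty = 5 × 1.5% × £220,000.00 = £16,500.00
Interest: £220,000.00 × ((1 + 0.0006)^132 − 1) = £220,000.00 × 0.08239508… = £18,126.9169…
Total = £220,000.00 + £16,500.0000 + £18,126.9169… = £254,626.92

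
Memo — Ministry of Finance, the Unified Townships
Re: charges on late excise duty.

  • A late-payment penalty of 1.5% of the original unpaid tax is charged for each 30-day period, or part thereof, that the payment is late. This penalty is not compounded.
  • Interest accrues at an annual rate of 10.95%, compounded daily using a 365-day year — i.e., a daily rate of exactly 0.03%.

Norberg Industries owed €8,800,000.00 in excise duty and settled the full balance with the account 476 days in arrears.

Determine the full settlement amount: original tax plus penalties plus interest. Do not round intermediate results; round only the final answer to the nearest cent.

€12,262,574.51

Penalty periods: ⌈476/30⌉ = 16; penalty = 16 × 1.5% × €8,800,000.00 = €2,112,000.00
Interest: €8,800,000.00 × ((1 + 0.0003)^476 − 1) = €8,800,000.00 × 0.15347438… = €1,350,574.5091…
Total = €8,800,000.00 + €2,112,000.0000 + €1,350,574.5091… = €12,262,574.51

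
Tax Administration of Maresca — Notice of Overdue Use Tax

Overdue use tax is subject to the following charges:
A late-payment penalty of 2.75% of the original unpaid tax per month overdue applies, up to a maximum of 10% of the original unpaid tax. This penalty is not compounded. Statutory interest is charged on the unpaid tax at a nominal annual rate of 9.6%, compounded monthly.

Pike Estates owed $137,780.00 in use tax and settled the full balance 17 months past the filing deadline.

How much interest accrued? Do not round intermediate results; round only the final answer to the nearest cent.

$19,986.66

Interest (9.6%/yr ÷ 12 = 0.8%/month): $137,780.00 × ((1 + 0.008)^17 − 1) = $19,986.6581…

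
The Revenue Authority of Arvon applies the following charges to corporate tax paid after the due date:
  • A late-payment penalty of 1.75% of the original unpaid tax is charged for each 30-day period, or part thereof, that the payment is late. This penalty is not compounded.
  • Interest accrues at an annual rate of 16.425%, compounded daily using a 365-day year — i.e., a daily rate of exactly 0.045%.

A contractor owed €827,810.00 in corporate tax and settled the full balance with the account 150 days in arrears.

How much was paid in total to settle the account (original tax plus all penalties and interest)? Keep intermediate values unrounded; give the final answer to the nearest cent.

Penalty periods: ⌈150/30⌉ = 5; penalty = 5 × 1.75% × €827,810.00 = €72,433.38…
Interest: €827,810.00 × ((1 + 0.00045)^150 − 1) = €827,810.00 × 0.06981402… = €57,792.7410…
Total = €827,810.00 + €72,433.3750 + €57,792.7410… = €958,036.12

€958,036.12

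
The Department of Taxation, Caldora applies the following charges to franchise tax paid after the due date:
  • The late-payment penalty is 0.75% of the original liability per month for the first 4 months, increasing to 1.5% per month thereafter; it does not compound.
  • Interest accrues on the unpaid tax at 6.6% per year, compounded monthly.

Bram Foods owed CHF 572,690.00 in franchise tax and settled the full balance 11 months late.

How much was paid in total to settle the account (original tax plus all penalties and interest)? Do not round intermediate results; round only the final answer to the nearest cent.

CHF 685,619.60

Penalty, months 1–4: 4 × 0.75% × CHF 572,690.00 = CHF 17,180.70
Penalty, months 5–11: 7 × 1.5% × CHF 572,690.00 = CHF 60,132.45
Interest (6.6%/yr ÷ 12 = 0.55%/month): CHF 572,690.00 × ((1 + 0.0055)^11 − 1) = CHF 35,616.4537…
Total = CHF 572,690.00 + CHF 77,313.1500 + CHF 35,616.4537… = CHF 685,619.60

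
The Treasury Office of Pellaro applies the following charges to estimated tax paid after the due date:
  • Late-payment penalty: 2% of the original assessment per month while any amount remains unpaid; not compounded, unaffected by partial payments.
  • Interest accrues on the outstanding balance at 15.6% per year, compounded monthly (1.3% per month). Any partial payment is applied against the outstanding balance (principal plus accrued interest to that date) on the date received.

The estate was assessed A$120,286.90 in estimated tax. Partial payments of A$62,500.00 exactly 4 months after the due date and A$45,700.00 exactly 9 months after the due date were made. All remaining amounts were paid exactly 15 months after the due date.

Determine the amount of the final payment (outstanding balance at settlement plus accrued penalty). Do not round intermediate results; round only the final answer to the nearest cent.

A$60,664.30

Balance at month 4: A$120,286.9000 × (1 + 0.013)^4 = A$126,664.8502…
After A$62,500.00 payment: A$126,664.8502… − A$62,500.00 = A$64,164.8502…
Balance at month 9: A$64,164.8502… × (1 + 0.013)^5 = A$68,445.4230…
After A$45,700.00 payment: A$68,445.4230… − A$45,700.00 = A$22,745.4230…
Balance at month 15: A$22,745.4230… × (1 + 0.013)^6 = A$24,578.2349…
Penalty: 15 × 2% × A$120,286.90 = A$36,086.07
Final settlement = outstanding balance + penalty = A$24,578.2349… + A$36,086.07 = A$60,664.30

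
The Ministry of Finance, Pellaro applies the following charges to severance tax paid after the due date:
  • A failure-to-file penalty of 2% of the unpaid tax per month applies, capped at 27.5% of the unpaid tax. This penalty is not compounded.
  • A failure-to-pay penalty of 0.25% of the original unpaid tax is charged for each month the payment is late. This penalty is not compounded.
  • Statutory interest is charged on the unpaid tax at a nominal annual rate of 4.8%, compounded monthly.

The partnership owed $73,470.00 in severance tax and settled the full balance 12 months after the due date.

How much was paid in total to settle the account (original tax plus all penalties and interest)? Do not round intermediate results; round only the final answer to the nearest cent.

$96,912.09

Failure-to-file: 12 × 2% × $73,470.00 = $17,632.80 (under the 27.5% cap)
Failure-to-pay penalty = 0.25% × $73,470.00 × 12 mo = $2,204.10
Interest (4.8%/yr ÷ 12 = 0.4%/month): $73,470.00 × ((1 + 0.004)^12 − 1) = $3,605.1881…
Total = $73,470.00 + $19,836.9000 + $3,605.1881… = $96,912.09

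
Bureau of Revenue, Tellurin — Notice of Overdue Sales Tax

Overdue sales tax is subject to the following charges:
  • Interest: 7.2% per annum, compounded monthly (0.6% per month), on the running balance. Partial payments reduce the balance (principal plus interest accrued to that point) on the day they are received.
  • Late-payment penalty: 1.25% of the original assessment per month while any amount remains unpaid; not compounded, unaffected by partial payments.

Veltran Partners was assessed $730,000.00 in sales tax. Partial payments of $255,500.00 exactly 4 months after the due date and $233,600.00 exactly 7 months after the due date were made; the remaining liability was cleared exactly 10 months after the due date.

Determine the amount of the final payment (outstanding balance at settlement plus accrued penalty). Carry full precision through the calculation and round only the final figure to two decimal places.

$363,584.56

Balance at month 4: $730,000.0000 × (1 + 0.006)^4 = $747,678.3117…
After $255,500.00 payment: $747,678.3117… − $255,500.00 = $492,178.3117…
Balance at month 7: $492,178.3117… × (1 + 0.006)^3 = $501,090.7828…
After $233,600.00 payment: $501,090.7828… − $233,600.00 = $267,490.7828…
Balance at month 10: $267,490.7828… × (1 + 0.006)^3 = $272,334.5637…
Penalty: 10 × 1.25% × $730,000.00 = $91,250.00
Final settlement = outstanding balance + penalty = $272,334.5637… + $91,250.00 = $363,584.56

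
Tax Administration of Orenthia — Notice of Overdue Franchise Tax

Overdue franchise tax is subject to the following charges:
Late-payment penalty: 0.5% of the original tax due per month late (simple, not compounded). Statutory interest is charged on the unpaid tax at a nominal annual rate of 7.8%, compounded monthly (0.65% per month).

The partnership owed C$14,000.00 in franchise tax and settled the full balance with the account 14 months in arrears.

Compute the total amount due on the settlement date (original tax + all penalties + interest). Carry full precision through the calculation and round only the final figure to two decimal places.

Late-payment penalty = 0.5% × C$14,000.00 × 14 mo = C$980.00
Interest: C$14,000.00 × ((1 + 0.0065)^14 − 1) = C$14,000.00 × 0.0949465… = C$1,329.2513…
Total = C$14,000.00 + C$980.0000 + C$1,329.2513… = C$16,309.25

C$16,309.25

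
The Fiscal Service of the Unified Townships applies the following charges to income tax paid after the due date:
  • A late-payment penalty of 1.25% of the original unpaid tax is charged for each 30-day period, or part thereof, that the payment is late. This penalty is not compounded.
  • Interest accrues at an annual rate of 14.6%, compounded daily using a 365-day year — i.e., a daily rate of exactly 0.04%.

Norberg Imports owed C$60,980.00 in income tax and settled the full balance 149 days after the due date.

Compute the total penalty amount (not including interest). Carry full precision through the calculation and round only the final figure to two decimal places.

Penalty periods: ⌈149/30⌉ = 5; penalty = 5 × 1.25% × C$60,980.00 = C$3,811.25

C$3,811.25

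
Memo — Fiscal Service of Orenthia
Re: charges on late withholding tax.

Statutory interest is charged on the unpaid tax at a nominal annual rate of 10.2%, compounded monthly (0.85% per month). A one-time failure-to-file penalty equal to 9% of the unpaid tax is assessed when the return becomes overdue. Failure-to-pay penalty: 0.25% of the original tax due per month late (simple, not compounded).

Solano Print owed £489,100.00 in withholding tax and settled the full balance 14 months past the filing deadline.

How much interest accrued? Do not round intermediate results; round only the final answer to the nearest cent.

Interest: £489,100.00 × ((1 + 0.0085)^14 − 1) = £489,100.00 × 0.1258036… = £61,530.5441…

£61,530.54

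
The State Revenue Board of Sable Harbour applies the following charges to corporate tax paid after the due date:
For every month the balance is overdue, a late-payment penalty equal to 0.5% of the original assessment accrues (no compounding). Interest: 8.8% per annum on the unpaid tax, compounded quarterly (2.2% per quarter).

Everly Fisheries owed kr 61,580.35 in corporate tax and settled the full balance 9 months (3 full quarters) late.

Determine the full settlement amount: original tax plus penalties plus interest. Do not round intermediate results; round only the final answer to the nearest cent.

Late-payment penalty = 0.5% × kr 61,580.35 × 9 mo = kr 2,771.12…
Interest: kr 61,580.35 × ((1 + 0.022)^3 − 1) = kr 61,580.35 × 0.0674626… = kr 4,154.3735…
Total = kr 61,580.35 + kr 2,771.1158… + kr 4,154.3735… = kr 68,505.84

kr 68,505.84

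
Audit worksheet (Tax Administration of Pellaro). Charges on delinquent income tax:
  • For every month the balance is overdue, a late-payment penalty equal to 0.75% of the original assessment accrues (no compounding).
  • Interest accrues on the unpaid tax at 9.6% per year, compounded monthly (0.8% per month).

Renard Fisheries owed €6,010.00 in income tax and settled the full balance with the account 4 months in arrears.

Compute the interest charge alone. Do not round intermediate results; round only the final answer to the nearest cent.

€194.64

Interest: €6,010.00 × ((1 + 0.008)^4 − 1) = €6,010.00 × 0.0323861… = €194.6402…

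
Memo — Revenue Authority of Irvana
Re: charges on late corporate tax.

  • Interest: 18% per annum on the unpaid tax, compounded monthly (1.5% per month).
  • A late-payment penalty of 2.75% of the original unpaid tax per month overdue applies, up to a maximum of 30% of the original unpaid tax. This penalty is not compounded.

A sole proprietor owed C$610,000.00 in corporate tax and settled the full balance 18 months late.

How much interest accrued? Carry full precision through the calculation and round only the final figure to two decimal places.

C$187,477.79

Interest: C$610,000.00 × ((1 + 0.015)^18 − 1) = C$610,000.00 × 0.3073406… = C$187,477.7879…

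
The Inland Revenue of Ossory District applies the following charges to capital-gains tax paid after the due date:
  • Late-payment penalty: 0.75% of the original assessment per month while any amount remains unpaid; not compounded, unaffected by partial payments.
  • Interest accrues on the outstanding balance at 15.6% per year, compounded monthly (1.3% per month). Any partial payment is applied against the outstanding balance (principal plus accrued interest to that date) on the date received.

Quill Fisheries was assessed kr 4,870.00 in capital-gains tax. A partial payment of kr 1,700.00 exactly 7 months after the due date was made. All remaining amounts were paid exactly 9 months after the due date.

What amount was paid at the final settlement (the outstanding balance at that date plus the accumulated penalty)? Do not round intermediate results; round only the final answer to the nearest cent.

Balance at month 7: kr 4,870.0000 × (1 + 0.013)^7 = kr 5,330.8330…
After kr 1,700.00 payment: kr 5,330.8330… − kr 1,700.00 = kr 3,630.8330…
Balance at month 9: kr 3,630.8330… × (1 + 0.013)^2 = kr 3,725.8483…
Penalty: 9 × 0.75% × kr 4,870.00 = kr 328.73…
Final settlement = outstanding balance + penalty = kr 3,725.8483… + kr 328.73… = kr 4,054.57

kr 4,054.57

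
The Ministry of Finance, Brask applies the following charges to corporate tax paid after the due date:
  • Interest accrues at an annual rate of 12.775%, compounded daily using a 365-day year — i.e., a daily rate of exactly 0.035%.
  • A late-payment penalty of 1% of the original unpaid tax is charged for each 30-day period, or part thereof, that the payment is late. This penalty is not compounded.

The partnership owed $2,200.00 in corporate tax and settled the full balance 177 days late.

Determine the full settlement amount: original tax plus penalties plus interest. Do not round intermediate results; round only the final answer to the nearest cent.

$2,472.57

Penalty periods: ⌈177/30⌉ = 6; penalty = 6 × 1% × $2,200.00 = $132.00
Interest: $2,200.00 × ((1 + 0.00035)^177 − 1) = $2,200.00 × 0.06389762… = $140.5748…
Total = $2,200.00 + $132.0000 + $140.5748… = $2,472.57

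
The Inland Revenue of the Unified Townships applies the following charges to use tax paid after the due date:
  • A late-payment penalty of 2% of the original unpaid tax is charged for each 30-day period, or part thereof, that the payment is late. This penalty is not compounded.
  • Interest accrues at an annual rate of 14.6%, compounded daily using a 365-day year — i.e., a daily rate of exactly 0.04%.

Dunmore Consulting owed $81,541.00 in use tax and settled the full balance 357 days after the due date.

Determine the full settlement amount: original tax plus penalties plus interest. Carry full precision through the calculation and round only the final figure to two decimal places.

$113,624.62

Penalty periods: ⌈357/30⌉ = 12; penalty = 12 × 2% × $81,541.00 = $19,569.84
Interest: $81,541.00 × ((1 + 0.0004)^357 − 1) = $81,541.00 × 0.15346614… = $12,513.7829…
Total = $81,541.00 + $19,569.8400 + $12,513.7829… = $113,624.62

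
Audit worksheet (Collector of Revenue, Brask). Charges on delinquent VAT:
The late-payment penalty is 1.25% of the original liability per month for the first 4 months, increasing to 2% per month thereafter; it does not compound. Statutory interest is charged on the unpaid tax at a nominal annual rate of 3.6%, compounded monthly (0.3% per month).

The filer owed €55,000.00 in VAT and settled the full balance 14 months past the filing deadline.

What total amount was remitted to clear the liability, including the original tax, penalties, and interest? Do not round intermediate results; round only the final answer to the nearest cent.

€71,105.59

Penalty, months 1–4: 4 × 1.25% × €55,000.00 = €2,750.00
Penalty, months 5–14: 10 × 2% × €55,000.00 = €11,000.00
Interest: €55,000.00 × ((1 + 0.003)^14 − 1) = €55,000.00 × 0.0428289… = €2,355.5900…
Total = €55,000.00 + €13,750.0000 + €2,355.5900… = €71,105.59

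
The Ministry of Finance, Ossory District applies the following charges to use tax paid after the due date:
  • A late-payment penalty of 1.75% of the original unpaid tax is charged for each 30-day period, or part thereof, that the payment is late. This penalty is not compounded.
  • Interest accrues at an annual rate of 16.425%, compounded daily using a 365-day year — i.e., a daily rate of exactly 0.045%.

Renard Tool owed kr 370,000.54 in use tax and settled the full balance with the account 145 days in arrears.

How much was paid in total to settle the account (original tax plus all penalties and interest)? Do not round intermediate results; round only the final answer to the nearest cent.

Penalty periods: ⌈145/30⌉ = 5; penalty = 5 × 1.75% × kr 370,000.54 = kr 32,375.05…
Interest: kr 370,000.54 × ((1 + 0.00045)^145 − 1) = kr 370,000.54 × 0.06741018… = kr 24,941.8034…
Total = kr 370,000.54 + kr 32,375.0473… + kr 24,941.8034… = kr 427,317.39

kr 427,317.39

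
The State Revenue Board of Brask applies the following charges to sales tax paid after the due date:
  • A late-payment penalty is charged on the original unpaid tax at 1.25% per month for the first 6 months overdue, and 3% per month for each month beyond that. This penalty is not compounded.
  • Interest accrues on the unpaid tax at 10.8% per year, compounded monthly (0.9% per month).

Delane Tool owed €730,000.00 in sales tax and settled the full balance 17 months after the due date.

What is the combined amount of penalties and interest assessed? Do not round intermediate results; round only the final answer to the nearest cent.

€415,755.23

Penalty, months 1–6: 6 × 1.25% × €730,000.00 = €54,750.00
Penalty, months 7–17: 11 × 3% × €730,000.00 = €240,900.00
Interest: €730,000.00 × ((1 + 0.009)^17 − 1) = €730,000.00 × 0.1645277… = €120,105.2263…
Penalties + interest = €295,650.0000 + €120,105.2263… = €415,755.23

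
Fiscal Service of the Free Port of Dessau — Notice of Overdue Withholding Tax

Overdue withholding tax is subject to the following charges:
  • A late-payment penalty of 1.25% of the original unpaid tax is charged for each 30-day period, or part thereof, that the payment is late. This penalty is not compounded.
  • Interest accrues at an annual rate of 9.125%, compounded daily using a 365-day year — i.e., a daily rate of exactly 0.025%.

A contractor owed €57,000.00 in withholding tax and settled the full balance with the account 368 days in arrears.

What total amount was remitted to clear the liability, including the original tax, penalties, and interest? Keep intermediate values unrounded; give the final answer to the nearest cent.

€71,754.58

Penalty periods: ⌈368/30⌉ = 13; penalty = 13 × 1.25% × €57,000.00 = €9,262.50
Interest: €57,000.00 × ((1 + 0.00025)^368 − 1) = €57,000.00 × 0.09635222… = €5,492.0763…
Total = €57,000.00 + €9,262.5000 + €5,492.0763… = €71,754.58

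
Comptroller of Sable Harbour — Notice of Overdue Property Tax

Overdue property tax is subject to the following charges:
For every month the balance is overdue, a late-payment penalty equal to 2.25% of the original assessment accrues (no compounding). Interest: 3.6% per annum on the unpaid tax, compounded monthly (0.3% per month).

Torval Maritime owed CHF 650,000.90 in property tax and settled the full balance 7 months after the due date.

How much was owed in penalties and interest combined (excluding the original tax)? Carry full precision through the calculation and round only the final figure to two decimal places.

CHF 116,148.63

Late-payment penalty: 7 × 2.25% × CHF 650,000.90 = CHF 102,375.14…
Interest: CHF 650,000.90 × ((1 + 0.003)^7 − 1) = CHF 650,000.90 × 0.0211899… = CHF 13,773.4852…
Penalties + interest = CHF 102,375.1418… + CHF 13,773.4852… = CHF 116,148.63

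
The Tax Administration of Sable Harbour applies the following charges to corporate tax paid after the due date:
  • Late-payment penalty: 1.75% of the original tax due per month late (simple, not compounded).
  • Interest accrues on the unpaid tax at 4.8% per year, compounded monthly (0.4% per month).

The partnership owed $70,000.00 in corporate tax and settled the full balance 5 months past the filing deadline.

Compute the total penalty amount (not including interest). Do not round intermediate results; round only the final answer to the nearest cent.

$6,125.00

Late-payment penalty = 1.75% × $70,000.00 × 5 mo = $6,125.00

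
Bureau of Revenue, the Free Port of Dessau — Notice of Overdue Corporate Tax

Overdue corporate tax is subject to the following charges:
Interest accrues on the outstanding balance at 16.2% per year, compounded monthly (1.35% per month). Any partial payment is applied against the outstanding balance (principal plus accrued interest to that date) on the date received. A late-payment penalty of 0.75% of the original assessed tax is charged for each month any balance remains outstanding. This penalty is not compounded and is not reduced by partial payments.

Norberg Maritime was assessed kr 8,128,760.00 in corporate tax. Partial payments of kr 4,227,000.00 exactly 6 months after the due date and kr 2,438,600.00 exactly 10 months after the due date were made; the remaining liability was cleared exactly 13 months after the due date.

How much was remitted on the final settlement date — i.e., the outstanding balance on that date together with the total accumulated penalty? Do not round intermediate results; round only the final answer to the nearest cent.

kr 3,287,682.79

Balance at month 6: kr 8,128,760.0000 × (1 + 0.0135)^6 = kr 8,809,815.6255…
After kr 4,227,000.00 payment: kr 8,809,815.6255… − kr 4,227,000.00 = kr 4,582,815.6255…
Balance at month 10: kr 4,582,815.6255… × (1 + 0.0135)^4 = kr 4,835,344.2321…
After kr 2,438,600.00 payment: kr 4,835,344.2321… − kr 2,438,600.00 = kr 2,396,744.2321…
Balance at month 13: kr 2,396,744.2321… × (1 + 0.0135)^3 = kr 2,495,128.6903…
Penalty: 13 × 0.75% × kr 8,128,760.00 = kr 792,554.10
Final settlement = outstanding balance + penalty = kr 2,495,128.6903… + kr 792,554.10 = kr 3,287,682.79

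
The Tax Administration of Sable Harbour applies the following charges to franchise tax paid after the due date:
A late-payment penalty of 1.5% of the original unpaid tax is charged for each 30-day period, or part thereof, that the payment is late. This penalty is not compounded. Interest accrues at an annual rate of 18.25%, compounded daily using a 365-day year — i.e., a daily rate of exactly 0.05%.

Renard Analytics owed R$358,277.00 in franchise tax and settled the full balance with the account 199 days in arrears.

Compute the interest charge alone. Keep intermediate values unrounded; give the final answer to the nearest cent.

Interest: R$358,277.00 × ((1 + 0.0005)^199 − 1) = R$358,277.00 × 0.10459100… = R$37,472.5507…

R$37,472.55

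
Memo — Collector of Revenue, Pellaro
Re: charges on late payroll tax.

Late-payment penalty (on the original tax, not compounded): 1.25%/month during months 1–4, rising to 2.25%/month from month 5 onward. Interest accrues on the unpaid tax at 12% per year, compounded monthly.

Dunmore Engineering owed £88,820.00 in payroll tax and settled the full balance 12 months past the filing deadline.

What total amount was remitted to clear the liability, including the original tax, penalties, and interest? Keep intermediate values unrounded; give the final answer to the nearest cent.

Penalty, months 1–4: 4 × 1.25% × £88,820.00 = £4,441.00
Penalty, months 5–12: 8 × 2.25% × £88,820.00 = £15,987.60
Interest (12%/yr ÷ 12 = 1%/month): £88,820.00 × ((1 + 0.01)^12 − 1) = £11,264.5992…
Total = £88,820.00 + £20,428.6000 + £11,264.5992… = £120,513.20

£120,513.20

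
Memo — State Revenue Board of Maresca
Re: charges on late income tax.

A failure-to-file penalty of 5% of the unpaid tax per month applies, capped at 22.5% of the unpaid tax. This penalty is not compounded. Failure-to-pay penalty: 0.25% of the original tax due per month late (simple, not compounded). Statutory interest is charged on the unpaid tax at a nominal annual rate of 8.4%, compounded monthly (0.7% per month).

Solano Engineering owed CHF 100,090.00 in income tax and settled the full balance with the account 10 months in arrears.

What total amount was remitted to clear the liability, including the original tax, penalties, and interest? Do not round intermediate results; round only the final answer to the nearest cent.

CHF 132,343.67

Failure-to-file: 10 × 5% × CHF 100,090.00 = CHF 50,045.00, capped at 22.5% × CHF 100,090.00 = CHF 22,520.25
Failure-to-pay penalty = 0.25% × CHF 100,090.00 × 10 mo = CHF 2,502.25
Interest: CHF 100,090.00 × ((1 + 0.007)^10 − 1) = CHF 100,090.00 × 0.0722467… = CHF 7,231.1690…
Total = CHF 100,090.00 + CHF 25,022.5000 + CHF 7,231.1690… = CHF 132,343.67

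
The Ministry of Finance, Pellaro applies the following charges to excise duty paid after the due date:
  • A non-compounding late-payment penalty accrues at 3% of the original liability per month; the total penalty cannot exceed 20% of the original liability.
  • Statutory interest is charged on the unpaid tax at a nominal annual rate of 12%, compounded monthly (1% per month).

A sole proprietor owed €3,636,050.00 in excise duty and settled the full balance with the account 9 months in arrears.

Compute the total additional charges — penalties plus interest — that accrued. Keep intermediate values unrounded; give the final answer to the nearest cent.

€1,067,854.34

Penalty (uncapped): 9 × 3% × €3,636,050.00 = €981,733.50; cap = 20% × €3,636,050.00 = €727,210.00 → penalty = €727,210.00
Interest: €3,636,050.00 × ((1 + 0.01)^9 − 1) = €3,636,050.00 × 0.0936853… = €340,644.3357…
Penalties + interest = €727,210.0000 + €340,644.3357… = €1,067,854.34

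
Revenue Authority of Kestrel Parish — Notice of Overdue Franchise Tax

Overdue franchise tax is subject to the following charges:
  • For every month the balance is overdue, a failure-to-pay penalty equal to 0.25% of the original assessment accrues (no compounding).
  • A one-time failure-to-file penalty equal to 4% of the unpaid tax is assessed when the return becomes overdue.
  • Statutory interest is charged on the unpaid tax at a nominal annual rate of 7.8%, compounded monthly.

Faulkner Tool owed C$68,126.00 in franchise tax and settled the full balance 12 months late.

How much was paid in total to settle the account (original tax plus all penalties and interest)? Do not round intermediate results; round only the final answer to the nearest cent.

Failure-to-file penalty: 4% × C$68,126.00 = C$2,725.04
Failure-to-pay penalty: 12 × 0.25% × C$68,126.00 = C$2,043.78
Interest (7.8%/yr ÷ 12 = 0.65%/month): C$68,126.00 × ((1 + 0.0065)^12 − 1) = C$5,507.9742…
Total = C$68,126.00 + C$4,768.8200 + C$5,507.9742… = C$78,402.79

C$78,402.79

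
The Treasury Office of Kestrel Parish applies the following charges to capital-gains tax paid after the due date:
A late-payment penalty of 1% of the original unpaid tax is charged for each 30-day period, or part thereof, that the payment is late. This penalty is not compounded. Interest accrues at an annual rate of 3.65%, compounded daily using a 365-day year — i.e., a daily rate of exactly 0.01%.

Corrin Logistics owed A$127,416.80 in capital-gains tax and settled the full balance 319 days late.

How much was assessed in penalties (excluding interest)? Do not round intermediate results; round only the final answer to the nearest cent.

Penalty periods: ⌈319/30⌉ = 11; penalty = 11 × 1% × A$127,416.80 = A$14,015.85…

A$14,015.85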